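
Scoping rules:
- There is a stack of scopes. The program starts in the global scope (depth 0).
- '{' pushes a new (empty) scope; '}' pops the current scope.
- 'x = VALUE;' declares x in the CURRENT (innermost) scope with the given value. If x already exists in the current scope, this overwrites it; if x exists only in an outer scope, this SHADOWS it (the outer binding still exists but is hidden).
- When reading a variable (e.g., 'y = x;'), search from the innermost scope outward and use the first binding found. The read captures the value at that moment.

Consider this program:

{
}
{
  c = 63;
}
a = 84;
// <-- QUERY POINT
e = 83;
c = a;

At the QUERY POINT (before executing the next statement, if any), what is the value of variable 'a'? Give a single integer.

Answer: 84

Derivation:
Step 1: enter scope (depth=1)
Step 2: exit scope (depth=0)
Step 3: enter scope (depth=1)
Step 4: declare c=63 at depth 1
Step 5: exit scope (depth=0)
Step 6: declare a=84 at depth 0
Visible at query point: a=84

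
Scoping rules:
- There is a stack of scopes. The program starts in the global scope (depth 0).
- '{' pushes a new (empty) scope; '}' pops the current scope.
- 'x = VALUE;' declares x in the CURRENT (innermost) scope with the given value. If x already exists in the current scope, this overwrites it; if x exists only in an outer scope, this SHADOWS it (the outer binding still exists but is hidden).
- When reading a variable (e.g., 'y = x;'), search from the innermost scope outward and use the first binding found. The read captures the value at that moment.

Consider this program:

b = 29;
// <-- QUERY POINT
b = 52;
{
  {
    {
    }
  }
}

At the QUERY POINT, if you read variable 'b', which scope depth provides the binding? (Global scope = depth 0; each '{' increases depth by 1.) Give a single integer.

Answer: 0

Derivation:
Step 1: declare b=29 at depth 0
Visible at query point: b=29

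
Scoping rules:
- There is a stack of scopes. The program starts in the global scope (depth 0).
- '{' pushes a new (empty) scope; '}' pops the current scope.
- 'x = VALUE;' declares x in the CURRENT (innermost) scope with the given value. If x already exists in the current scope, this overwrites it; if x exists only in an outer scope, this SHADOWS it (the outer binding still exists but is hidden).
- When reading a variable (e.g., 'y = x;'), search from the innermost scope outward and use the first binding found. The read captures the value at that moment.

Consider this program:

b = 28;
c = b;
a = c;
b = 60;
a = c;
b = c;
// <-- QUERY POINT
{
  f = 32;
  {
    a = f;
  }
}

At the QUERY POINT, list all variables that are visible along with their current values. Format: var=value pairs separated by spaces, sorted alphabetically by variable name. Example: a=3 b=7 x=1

Step 1: declare b=28 at depth 0
Step 2: declare c=(read b)=28 at depth 0
Step 3: declare a=(read c)=28 at depth 0
Step 4: declare b=60 at depth 0
Step 5: declare a=(read c)=28 at depth 0
Step 6: declare b=(read c)=28 at depth 0
Visible at query point: a=28 b=28 c=28

Answer: a=28 b=28 c=28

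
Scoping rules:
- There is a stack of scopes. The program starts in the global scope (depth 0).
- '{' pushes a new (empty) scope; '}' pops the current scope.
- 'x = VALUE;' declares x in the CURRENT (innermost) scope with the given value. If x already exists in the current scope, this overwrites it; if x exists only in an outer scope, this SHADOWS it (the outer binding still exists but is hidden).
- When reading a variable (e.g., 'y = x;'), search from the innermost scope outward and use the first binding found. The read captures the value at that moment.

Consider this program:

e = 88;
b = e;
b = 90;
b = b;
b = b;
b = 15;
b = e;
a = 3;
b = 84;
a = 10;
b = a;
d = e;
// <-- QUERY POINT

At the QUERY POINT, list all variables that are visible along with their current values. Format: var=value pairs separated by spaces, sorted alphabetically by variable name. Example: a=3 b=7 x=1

Answer: a=10 b=10 d=88 e=88

Derivation:
Step 1: declare e=88 at depth 0
Step 2: declare b=(read e)=88 at depth 0
Step 3: declare b=90 at depth 0
Step 4: declare b=(read b)=90 at depth 0
Step 5: declare b=(read b)=90 at depth 0
Step 6: declare b=15 at depth 0
Step 7: declare b=(read e)=88 at depth 0
Step 8: declare a=3 at depth 0
Step 9: declare b=84 at depth 0
Step 10: declare a=10 at depth 0
Step 11: declare b=(read a)=10 at depth 0
Step 12: declare d=(read e)=88 at depth 0
Visible at query point: a=10 b=10 d=88 e=88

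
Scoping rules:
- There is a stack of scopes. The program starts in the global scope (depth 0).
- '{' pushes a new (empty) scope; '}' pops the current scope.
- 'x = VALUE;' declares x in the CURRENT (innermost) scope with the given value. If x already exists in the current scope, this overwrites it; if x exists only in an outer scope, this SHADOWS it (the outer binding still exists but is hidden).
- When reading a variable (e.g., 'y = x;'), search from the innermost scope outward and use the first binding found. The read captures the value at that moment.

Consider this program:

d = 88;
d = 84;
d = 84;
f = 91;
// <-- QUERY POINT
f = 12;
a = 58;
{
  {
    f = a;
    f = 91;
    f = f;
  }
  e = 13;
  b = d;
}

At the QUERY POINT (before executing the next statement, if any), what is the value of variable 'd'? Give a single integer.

Answer: 84

Derivation:
Step 1: declare d=88 at depth 0
Step 2: declare d=84 at depth 0
Step 3: declare d=84 at depth 0
Step 4: declare f=91 at depth 0
Visible at query point: d=84 f=91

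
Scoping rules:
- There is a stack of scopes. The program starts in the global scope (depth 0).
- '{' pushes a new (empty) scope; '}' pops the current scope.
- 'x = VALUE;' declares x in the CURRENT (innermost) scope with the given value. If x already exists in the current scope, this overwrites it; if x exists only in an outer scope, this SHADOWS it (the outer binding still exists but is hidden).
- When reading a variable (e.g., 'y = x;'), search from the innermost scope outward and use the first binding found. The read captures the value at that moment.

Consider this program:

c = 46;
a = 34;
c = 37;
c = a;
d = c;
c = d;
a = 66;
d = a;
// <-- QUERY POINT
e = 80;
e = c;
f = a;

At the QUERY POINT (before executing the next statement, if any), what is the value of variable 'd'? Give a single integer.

Answer: 66

Derivation:
Step 1: declare c=46 at depth 0
Step 2: declare a=34 at depth 0
Step 3: declare c=37 at depth 0
Step 4: declare c=(read a)=34 at depth 0
Step 5: declare d=(read c)=34 at depth 0
Step 6: declare c=(read d)=34 at depth 0
Step 7: declare a=66 at depth 0
Step 8: declare d=(read a)=66 at depth 0
Visible at query point: a=66 c=34 d=66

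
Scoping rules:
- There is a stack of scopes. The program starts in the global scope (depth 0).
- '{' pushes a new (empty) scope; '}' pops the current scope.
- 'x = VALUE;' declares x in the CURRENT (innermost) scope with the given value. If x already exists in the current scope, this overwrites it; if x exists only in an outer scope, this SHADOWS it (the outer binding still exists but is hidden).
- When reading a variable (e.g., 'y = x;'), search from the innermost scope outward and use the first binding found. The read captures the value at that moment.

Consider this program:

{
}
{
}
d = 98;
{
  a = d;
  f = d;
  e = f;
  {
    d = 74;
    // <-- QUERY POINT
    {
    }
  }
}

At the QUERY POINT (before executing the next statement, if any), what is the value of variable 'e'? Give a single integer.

Step 1: enter scope (depth=1)
Step 2: exit scope (depth=0)
Step 3: enter scope (depth=1)
Step 4: exit scope (depth=0)
Step 5: declare d=98 at depth 0
Step 6: enter scope (depth=1)
Step 7: declare a=(read d)=98 at depth 1
Step 8: declare f=(read d)=98 at depth 1
Step 9: declare e=(read f)=98 at depth 1
Step 10: enter scope (depth=2)
Step 11: declare d=74 at depth 2
Visible at query point: a=98 d=74 e=98 f=98

Answer: 98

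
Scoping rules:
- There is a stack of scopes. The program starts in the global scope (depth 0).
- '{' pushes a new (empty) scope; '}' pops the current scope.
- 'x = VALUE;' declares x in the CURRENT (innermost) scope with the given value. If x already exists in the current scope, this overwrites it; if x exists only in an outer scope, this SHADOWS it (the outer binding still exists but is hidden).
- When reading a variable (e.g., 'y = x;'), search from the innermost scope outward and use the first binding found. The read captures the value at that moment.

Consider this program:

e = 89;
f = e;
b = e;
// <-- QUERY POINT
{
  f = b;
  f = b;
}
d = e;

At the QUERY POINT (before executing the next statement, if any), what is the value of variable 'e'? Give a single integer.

Answer: 89

Derivation:
Step 1: declare e=89 at depth 0
Step 2: declare f=(read e)=89 at depth 0
Step 3: declare b=(read e)=89 at depth 0
Visible at query point: b=89 e=89 f=89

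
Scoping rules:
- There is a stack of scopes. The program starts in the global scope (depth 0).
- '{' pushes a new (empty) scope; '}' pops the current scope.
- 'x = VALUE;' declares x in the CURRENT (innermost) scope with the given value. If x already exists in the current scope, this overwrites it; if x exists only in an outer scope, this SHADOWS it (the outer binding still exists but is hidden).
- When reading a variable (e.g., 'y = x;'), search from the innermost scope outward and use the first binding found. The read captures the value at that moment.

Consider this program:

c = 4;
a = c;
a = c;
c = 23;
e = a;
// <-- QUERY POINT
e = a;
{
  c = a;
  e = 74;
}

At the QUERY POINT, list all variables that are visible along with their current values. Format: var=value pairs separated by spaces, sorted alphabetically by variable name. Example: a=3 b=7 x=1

Answer: a=4 c=23 e=4

Derivation:
Step 1: declare c=4 at depth 0
Step 2: declare a=(read c)=4 at depth 0
Step 3: declare a=(read c)=4 at depth 0
Step 4: declare c=23 at depth 0
Step 5: declare e=(read a)=4 at depth 0
Visible at query point: a=4 c=23 e=4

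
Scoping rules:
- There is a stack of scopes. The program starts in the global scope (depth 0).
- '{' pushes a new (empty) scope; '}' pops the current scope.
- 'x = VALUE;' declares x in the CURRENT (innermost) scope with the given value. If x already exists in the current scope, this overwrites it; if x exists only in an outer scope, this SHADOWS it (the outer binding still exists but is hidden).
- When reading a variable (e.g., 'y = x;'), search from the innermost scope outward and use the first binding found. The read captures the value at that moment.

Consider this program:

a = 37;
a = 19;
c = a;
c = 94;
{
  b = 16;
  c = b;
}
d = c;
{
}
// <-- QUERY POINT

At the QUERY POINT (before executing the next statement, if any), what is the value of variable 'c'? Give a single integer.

Step 1: declare a=37 at depth 0
Step 2: declare a=19 at depth 0
Step 3: declare c=(read a)=19 at depth 0
Step 4: declare c=94 at depth 0
Step 5: enter scope (depth=1)
Step 6: declare b=16 at depth 1
Step 7: declare c=(read b)=16 at depth 1
Step 8: exit scope (depth=0)
Step 9: declare d=(read c)=94 at depth 0
Step 10: enter scope (depth=1)
Step 11: exit scope (depth=0)
Visible at query point: a=19 c=94 d=94

Answer: 94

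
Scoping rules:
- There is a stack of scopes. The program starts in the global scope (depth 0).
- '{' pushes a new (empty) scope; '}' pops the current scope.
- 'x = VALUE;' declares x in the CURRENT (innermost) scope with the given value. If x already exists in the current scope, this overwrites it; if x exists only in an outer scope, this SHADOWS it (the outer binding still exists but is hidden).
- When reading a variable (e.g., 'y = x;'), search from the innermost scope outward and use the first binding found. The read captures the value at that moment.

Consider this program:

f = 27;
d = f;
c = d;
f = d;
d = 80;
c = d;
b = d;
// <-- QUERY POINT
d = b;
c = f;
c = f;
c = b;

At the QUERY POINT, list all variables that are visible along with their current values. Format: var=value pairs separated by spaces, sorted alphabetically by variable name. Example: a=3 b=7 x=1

Answer: b=80 c=80 d=80 f=27

Derivation:
Step 1: declare f=27 at depth 0
Step 2: declare d=(read f)=27 at depth 0
Step 3: declare c=(read d)=27 at depth 0
Step 4: declare f=(read d)=27 at depth 0
Step 5: declare d=80 at depth 0
Step 6: declare c=(read d)=80 at depth 0
Step 7: declare b=(read d)=80 at depth 0
Visible at query point: b=80 c=80 d=80 f=27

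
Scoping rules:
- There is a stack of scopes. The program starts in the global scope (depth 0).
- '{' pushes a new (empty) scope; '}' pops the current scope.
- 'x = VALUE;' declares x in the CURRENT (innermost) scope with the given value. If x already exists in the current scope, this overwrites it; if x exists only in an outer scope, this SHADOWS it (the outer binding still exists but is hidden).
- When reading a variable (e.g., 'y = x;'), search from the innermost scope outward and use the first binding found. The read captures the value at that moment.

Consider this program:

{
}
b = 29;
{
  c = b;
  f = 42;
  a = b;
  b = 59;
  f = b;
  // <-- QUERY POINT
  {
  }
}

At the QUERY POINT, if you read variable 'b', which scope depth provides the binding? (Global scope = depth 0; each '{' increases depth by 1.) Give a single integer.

Answer: 1

Derivation:
Step 1: enter scope (depth=1)
Step 2: exit scope (depth=0)
Step 3: declare b=29 at depth 0
Step 4: enter scope (depth=1)
Step 5: declare c=(read b)=29 at depth 1
Step 6: declare f=42 at depth 1
Step 7: declare a=(read b)=29 at depth 1
Step 8: declare b=59 at depth 1
Step 9: declare f=(read b)=59 at depth 1
Visible at query point: a=29 b=59 c=29 f=59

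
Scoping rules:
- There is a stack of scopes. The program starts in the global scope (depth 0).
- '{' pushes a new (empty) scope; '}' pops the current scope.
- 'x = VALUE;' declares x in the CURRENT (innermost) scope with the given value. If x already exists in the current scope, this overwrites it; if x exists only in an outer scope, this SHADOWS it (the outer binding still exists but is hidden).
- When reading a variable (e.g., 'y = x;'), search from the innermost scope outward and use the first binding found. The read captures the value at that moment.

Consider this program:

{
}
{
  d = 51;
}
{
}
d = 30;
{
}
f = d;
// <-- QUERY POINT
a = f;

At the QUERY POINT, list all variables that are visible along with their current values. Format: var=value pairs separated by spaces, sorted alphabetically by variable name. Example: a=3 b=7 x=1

Answer: d=30 f=30

Derivation:
Step 1: enter scope (depth=1)
Step 2: exit scope (depth=0)
Step 3: enter scope (depth=1)
Step 4: declare d=51 at depth 1
Step 5: exit scope (depth=0)
Step 6: enter scope (depth=1)
Step 7: exit scope (depth=0)
Step 8: declare d=30 at depth 0
Step 9: enter scope (depth=1)
Step 10: exit scope (depth=0)
Step 11: declare f=(read d)=30 at depth 0
Visible at query point: d=30 f=30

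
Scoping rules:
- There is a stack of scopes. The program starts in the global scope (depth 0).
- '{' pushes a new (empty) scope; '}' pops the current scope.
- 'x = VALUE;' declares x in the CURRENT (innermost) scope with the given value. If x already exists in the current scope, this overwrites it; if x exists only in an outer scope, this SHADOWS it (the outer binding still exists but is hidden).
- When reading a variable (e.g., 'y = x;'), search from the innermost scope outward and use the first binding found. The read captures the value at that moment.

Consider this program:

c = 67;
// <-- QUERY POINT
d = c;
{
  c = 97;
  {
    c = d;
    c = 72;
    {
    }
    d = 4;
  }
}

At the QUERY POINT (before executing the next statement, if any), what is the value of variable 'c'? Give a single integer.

Answer: 67

Derivation:
Step 1: declare c=67 at depth 0
Visible at query point: c=67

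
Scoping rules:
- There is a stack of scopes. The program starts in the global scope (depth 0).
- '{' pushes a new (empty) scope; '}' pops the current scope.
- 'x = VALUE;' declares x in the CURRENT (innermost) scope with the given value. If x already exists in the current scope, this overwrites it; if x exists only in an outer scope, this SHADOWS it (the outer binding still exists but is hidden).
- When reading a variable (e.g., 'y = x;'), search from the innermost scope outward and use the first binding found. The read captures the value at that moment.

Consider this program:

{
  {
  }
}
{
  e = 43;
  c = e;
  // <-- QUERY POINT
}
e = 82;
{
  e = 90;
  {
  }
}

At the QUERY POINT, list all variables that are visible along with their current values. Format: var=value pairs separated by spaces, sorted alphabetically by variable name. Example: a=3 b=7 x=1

Step 1: enter scope (depth=1)
Step 2: enter scope (depth=2)
Step 3: exit scope (depth=1)
Step 4: exit scope (depth=0)
Step 5: enter scope (depth=1)
Step 6: declare e=43 at depth 1
Step 7: declare c=(read e)=43 at depth 1
Visible at query point: c=43 e=43

Answer: c=43 e=43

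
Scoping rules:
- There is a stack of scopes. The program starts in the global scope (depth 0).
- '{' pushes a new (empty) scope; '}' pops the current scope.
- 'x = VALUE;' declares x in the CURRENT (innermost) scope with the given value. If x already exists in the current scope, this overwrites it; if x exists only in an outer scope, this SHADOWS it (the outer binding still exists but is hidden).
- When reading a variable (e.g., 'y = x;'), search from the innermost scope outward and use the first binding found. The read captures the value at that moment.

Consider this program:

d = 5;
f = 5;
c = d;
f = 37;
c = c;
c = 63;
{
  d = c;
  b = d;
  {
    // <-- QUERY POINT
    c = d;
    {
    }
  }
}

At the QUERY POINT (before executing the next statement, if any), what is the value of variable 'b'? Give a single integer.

Answer: 63

Derivation:
Step 1: declare d=5 at depth 0
Step 2: declare f=5 at depth 0
Step 3: declare c=(read d)=5 at depth 0
Step 4: declare f=37 at depth 0
Step 5: declare c=(read c)=5 at depth 0
Step 6: declare c=63 at depth 0
Step 7: enter scope (depth=1)
Step 8: declare d=(read c)=63 at depth 1
Step 9: declare b=(read d)=63 at depth 1
Step 10: enter scope (depth=2)
Visible at query point: b=63 c=63 d=63 f=37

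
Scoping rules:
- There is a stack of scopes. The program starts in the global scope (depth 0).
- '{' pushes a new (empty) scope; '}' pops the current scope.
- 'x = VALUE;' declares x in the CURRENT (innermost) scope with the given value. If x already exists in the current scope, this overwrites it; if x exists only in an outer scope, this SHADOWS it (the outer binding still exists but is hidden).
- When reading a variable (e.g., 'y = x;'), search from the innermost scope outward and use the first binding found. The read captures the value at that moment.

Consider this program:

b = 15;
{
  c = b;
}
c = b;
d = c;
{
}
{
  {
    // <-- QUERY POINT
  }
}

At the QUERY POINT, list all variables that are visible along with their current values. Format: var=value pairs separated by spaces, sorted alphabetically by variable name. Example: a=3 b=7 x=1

Answer: b=15 c=15 d=15

Derivation:
Step 1: declare b=15 at depth 0
Step 2: enter scope (depth=1)
Step 3: declare c=(read b)=15 at depth 1
Step 4: exit scope (depth=0)
Step 5: declare c=(read b)=15 at depth 0
Step 6: declare d=(read c)=15 at depth 0
Step 7: enter scope (depth=1)
Step 8: exit scope (depth=0)
Step 9: enter scope (depth=1)
Step 10: enter scope (depth=2)
Visible at query point: b=15 c=15 d=15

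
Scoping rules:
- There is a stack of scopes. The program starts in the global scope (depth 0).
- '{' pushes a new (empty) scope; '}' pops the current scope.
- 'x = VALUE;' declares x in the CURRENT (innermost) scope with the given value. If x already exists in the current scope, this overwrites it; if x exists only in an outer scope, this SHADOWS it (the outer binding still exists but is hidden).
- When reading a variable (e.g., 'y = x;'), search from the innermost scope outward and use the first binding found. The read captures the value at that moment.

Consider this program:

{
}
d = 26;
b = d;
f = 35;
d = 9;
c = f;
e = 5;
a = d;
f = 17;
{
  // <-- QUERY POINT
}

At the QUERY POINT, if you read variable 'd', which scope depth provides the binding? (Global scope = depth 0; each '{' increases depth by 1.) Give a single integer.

Step 1: enter scope (depth=1)
Step 2: exit scope (depth=0)
Step 3: declare d=26 at depth 0
Step 4: declare b=(read d)=26 at depth 0
Step 5: declare f=35 at depth 0
Step 6: declare d=9 at depth 0
Step 7: declare c=(read f)=35 at depth 0
Step 8: declare e=5 at depth 0
Step 9: declare a=(read d)=9 at depth 0
Step 10: declare f=17 at depth 0
Step 11: enter scope (depth=1)
Visible at query point: a=9 b=26 c=35 d=9 e=5 f=17

Answer: 0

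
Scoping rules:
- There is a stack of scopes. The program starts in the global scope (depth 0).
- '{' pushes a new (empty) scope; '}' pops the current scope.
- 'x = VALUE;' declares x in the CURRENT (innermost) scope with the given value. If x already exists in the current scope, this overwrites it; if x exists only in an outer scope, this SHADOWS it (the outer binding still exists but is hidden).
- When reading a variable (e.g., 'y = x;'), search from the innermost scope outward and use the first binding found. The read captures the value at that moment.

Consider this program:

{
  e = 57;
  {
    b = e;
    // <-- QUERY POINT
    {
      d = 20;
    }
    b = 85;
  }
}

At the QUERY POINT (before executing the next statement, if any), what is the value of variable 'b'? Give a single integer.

Step 1: enter scope (depth=1)
Step 2: declare e=57 at depth 1
Step 3: enter scope (depth=2)
Step 4: declare b=(read e)=57 at depth 2
Visible at query point: b=57 e=57

Answer: 57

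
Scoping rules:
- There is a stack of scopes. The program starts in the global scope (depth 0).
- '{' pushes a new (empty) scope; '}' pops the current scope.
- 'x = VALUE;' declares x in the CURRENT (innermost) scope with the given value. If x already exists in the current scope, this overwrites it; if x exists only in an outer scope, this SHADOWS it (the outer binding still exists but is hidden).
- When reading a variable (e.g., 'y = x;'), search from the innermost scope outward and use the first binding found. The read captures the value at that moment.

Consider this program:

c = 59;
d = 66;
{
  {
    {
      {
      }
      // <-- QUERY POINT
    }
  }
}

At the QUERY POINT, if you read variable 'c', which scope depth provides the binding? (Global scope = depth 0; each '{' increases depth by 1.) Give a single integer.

Answer: 0

Derivation:
Step 1: declare c=59 at depth 0
Step 2: declare d=66 at depth 0
Step 3: enter scope (depth=1)
Step 4: enter scope (depth=2)
Step 5: enter scope (depth=3)
Step 6: enter scope (depth=4)
Step 7: exit scope (depth=3)
Visible at query point: c=59 d=66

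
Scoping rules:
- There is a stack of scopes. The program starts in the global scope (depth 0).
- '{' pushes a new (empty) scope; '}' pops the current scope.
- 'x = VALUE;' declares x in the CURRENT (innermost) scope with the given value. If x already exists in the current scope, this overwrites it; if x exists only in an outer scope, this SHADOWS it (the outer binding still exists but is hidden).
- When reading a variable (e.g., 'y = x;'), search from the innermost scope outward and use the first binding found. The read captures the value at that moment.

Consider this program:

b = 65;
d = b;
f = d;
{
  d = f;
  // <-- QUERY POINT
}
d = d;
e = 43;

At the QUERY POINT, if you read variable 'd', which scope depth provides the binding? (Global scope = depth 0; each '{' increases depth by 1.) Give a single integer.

Answer: 1

Derivation:
Step 1: declare b=65 at depth 0
Step 2: declare d=(read b)=65 at depth 0
Step 3: declare f=(read d)=65 at depth 0
Step 4: enter scope (depth=1)
Step 5: declare d=(read f)=65 at depth 1
Visible at query point: b=65 d=65 f=65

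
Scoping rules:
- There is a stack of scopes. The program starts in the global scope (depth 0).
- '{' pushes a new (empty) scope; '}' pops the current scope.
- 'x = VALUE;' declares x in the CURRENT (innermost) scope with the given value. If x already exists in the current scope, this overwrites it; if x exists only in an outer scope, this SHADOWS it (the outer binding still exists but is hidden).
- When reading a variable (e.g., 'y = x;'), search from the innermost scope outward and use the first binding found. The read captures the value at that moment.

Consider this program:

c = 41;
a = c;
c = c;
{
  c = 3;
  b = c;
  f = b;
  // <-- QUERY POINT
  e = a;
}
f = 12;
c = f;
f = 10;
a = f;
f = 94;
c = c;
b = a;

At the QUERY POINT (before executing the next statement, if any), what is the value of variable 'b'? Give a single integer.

Answer: 3

Derivation:
Step 1: declare c=41 at depth 0
Step 2: declare a=(read c)=41 at depth 0
Step 3: declare c=(read c)=41 at depth 0
Step 4: enter scope (depth=1)
Step 5: declare c=3 at depth 1
Step 6: declare b=(read c)=3 at depth 1
Step 7: declare f=(read b)=3 at depth 1
Visible at query point: a=41 b=3 c=3 f=3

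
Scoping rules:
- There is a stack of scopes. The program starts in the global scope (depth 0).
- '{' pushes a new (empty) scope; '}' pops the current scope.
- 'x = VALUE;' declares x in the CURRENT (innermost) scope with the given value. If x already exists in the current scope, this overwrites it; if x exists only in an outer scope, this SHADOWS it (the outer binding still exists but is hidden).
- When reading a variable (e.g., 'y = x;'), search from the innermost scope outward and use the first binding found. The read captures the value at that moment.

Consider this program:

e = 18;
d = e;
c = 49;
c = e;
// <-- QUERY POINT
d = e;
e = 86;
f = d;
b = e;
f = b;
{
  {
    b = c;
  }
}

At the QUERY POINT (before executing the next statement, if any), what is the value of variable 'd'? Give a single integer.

Step 1: declare e=18 at depth 0
Step 2: declare d=(read e)=18 at depth 0
Step 3: declare c=49 at depth 0
Step 4: declare c=(read e)=18 at depth 0
Visible at query point: c=18 d=18 e=18

Answer: 18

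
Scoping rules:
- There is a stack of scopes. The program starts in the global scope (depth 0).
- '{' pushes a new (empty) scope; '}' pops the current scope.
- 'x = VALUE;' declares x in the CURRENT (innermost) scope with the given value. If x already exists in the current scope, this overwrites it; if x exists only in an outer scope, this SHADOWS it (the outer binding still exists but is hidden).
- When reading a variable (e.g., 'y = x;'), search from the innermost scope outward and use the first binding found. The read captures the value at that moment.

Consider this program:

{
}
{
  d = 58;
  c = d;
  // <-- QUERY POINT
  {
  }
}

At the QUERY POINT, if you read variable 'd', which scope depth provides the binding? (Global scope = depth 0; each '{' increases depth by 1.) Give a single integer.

Answer: 1

Derivation:
Step 1: enter scope (depth=1)
Step 2: exit scope (depth=0)
Step 3: enter scope (depth=1)
Step 4: declare d=58 at depth 1
Step 5: declare c=(read d)=58 at depth 1
Visible at query point: c=58 d=58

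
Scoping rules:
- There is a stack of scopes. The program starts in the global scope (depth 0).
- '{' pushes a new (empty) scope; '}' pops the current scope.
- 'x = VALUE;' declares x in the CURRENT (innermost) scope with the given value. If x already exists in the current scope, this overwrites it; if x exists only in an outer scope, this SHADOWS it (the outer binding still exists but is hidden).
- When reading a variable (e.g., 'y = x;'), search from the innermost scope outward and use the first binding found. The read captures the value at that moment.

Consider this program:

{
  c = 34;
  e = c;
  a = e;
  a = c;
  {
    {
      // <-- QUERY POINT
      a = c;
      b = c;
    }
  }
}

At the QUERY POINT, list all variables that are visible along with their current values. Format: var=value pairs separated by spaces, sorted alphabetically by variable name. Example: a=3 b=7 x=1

Step 1: enter scope (depth=1)
Step 2: declare c=34 at depth 1
Step 3: declare e=(read c)=34 at depth 1
Step 4: declare a=(read e)=34 at depth 1
Step 5: declare a=(read c)=34 at depth 1
Step 6: enter scope (depth=2)
Step 7: enter scope (depth=3)
Visible at query point: a=34 c=34 e=34

Answer: a=34 c=34 e=34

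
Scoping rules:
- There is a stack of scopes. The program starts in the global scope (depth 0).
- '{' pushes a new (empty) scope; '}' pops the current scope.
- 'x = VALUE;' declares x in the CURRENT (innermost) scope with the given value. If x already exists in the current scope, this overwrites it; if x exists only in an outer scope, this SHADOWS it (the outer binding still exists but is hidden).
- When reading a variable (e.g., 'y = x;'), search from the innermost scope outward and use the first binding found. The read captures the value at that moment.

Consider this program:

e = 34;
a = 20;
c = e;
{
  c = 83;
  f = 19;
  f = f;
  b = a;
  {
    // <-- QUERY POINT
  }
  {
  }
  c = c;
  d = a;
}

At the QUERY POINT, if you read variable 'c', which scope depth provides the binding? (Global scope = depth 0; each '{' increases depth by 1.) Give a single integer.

Step 1: declare e=34 at depth 0
Step 2: declare a=20 at depth 0
Step 3: declare c=(read e)=34 at depth 0
Step 4: enter scope (depth=1)
Step 5: declare c=83 at depth 1
Step 6: declare f=19 at depth 1
Step 7: declare f=(read f)=19 at depth 1
Step 8: declare b=(read a)=20 at depth 1
Step 9: enter scope (depth=2)
Visible at query point: a=20 b=20 c=83 e=34 f=19

Answer: 1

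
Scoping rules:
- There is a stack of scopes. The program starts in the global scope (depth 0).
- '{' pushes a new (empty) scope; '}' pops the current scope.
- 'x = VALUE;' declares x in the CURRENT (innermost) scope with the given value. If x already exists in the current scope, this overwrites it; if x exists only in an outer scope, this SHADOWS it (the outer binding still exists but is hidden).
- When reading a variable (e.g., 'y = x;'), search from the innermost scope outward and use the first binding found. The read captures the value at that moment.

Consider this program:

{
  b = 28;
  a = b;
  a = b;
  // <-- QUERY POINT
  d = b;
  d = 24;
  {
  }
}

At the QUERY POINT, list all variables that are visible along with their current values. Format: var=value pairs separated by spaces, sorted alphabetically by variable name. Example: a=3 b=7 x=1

Step 1: enter scope (depth=1)
Step 2: declare b=28 at depth 1
Step 3: declare a=(read b)=28 at depth 1
Step 4: declare a=(read b)=28 at depth 1
Visible at query point: a=28 b=28

Answer: a=28 b=28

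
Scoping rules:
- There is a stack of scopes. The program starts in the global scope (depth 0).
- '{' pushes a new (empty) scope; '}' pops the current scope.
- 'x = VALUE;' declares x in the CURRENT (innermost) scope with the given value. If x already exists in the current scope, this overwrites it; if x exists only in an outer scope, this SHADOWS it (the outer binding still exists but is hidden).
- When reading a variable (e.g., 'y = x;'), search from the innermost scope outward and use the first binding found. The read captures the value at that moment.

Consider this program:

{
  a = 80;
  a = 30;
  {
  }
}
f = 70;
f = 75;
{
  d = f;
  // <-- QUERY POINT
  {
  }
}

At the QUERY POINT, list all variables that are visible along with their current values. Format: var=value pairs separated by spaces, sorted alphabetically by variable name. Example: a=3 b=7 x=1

Answer: d=75 f=75

Derivation:
Step 1: enter scope (depth=1)
Step 2: declare a=80 at depth 1
Step 3: declare a=30 at depth 1
Step 4: enter scope (depth=2)
Step 5: exit scope (depth=1)
Step 6: exit scope (depth=0)
Step 7: declare f=70 at depth 0
Step 8: declare f=75 at depth 0
Step 9: enter scope (depth=1)
Step 10: declare d=(read f)=75 at depth 1
Visible at query point: d=75 f=75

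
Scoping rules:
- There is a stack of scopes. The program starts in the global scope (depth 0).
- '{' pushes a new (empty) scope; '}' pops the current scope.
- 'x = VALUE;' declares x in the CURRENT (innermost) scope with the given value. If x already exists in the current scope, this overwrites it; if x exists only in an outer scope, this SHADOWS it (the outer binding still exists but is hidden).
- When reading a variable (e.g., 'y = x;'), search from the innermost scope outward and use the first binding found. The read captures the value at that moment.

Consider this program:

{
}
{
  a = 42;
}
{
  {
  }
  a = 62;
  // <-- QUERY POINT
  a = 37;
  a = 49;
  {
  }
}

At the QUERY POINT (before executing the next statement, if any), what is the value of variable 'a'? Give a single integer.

Answer: 62

Derivation:
Step 1: enter scope (depth=1)
Step 2: exit scope (depth=0)
Step 3: enter scope (depth=1)
Step 4: declare a=42 at depth 1
Step 5: exit scope (depth=0)
Step 6: enter scope (depth=1)
Step 7: enter scope (depth=2)
Step 8: exit scope (depth=1)
Step 9: declare a=62 at depth 1
Visible at query point: a=62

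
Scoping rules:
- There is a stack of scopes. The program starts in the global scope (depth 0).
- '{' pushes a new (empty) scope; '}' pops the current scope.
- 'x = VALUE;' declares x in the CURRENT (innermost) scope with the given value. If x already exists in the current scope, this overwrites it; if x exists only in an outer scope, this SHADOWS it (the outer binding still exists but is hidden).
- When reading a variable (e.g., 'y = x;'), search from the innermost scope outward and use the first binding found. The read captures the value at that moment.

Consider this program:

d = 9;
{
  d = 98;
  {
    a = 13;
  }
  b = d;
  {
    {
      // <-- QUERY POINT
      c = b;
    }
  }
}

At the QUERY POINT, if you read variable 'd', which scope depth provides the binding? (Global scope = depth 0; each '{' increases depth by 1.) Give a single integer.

Answer: 1

Derivation:
Step 1: declare d=9 at depth 0
Step 2: enter scope (depth=1)
Step 3: declare d=98 at depth 1
Step 4: enter scope (depth=2)
Step 5: declare a=13 at depth 2
Step 6: exit scope (depth=1)
Step 7: declare b=(read d)=98 at depth 1
Step 8: enter scope (depth=2)
Step 9: enter scope (depth=3)
Visible at query point: b=98 d=98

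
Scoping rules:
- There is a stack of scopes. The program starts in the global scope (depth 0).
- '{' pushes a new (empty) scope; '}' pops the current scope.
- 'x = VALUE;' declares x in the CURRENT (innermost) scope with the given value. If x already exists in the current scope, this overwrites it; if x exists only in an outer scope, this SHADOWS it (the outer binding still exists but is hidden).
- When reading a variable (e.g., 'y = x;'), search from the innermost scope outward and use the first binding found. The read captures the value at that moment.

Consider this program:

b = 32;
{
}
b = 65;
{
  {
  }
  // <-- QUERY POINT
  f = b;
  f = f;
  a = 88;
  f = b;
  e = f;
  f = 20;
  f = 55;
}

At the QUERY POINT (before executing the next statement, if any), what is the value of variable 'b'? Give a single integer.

Answer: 65

Derivation:
Step 1: declare b=32 at depth 0
Step 2: enter scope (depth=1)
Step 3: exit scope (depth=0)
Step 4: declare b=65 at depth 0
Step 5: enter scope (depth=1)
Step 6: enter scope (depth=2)
Step 7: exit scope (depth=1)
Visible at query point: b=65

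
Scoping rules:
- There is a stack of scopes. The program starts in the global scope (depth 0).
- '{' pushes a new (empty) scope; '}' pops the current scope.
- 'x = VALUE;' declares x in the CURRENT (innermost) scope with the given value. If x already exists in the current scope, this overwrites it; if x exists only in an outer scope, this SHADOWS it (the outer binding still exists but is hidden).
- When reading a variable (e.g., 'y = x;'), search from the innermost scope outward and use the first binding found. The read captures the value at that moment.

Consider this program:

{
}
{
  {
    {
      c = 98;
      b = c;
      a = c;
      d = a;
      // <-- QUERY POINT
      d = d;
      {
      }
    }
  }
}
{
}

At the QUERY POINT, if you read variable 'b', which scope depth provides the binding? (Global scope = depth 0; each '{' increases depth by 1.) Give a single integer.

Answer: 3

Derivation:
Step 1: enter scope (depth=1)
Step 2: exit scope (depth=0)
Step 3: enter scope (depth=1)
Step 4: enter scope (depth=2)
Step 5: enter scope (depth=3)
Step 6: declare c=98 at depth 3
Step 7: declare b=(read c)=98 at depth 3
Step 8: declare a=(read c)=98 at depth 3
Step 9: declare d=(read a)=98 at depth 3
Visible at query point: a=98 b=98 c=98 d=98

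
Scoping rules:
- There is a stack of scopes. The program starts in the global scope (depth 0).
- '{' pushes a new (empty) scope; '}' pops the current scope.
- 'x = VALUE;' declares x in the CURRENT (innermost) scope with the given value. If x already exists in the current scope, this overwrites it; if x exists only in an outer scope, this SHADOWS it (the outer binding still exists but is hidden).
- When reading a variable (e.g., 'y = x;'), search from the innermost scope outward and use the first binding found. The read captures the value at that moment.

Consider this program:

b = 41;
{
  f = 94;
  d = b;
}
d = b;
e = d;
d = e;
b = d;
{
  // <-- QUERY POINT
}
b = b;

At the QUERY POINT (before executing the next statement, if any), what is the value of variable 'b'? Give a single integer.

Step 1: declare b=41 at depth 0
Step 2: enter scope (depth=1)
Step 3: declare f=94 at depth 1
Step 4: declare d=(read b)=41 at depth 1
Step 5: exit scope (depth=0)
Step 6: declare d=(read b)=41 at depth 0
Step 7: declare e=(read d)=41 at depth 0
Step 8: declare d=(read e)=41 at depth 0
Step 9: declare b=(read d)=41 at depth 0
Step 10: enter scope (depth=1)
Visible at query point: b=41 d=41 e=41

Answer: 41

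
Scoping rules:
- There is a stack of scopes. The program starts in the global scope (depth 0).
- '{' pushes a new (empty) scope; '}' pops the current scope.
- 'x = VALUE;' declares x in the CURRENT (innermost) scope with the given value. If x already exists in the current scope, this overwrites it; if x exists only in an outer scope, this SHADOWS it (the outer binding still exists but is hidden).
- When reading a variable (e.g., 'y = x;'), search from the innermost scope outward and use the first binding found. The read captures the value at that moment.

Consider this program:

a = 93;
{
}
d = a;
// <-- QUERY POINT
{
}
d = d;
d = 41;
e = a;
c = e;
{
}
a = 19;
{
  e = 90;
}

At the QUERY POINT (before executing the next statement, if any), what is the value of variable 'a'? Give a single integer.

Step 1: declare a=93 at depth 0
Step 2: enter scope (depth=1)
Step 3: exit scope (depth=0)
Step 4: declare d=(read a)=93 at depth 0
Visible at query point: a=93 d=93

Answer: 93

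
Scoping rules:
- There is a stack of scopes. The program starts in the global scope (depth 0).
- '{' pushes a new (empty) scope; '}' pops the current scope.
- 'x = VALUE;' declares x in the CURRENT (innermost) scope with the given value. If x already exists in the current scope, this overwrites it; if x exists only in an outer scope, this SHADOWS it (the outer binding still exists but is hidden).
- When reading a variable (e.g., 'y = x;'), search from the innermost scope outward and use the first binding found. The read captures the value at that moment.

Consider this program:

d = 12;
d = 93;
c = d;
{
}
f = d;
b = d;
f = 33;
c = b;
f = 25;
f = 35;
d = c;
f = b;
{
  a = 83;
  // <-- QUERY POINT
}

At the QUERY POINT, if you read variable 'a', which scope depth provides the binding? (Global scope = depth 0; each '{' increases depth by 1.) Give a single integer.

Answer: 1

Derivation:
Step 1: declare d=12 at depth 0
Step 2: declare d=93 at depth 0
Step 3: declare c=(read d)=93 at depth 0
Step 4: enter scope (depth=1)
Step 5: exit scope (depth=0)
Step 6: declare f=(read d)=93 at depth 0
Step 7: declare b=(read d)=93 at depth 0
Step 8: declare f=33 at depth 0
Step 9: declare c=(read b)=93 at depth 0
Step 10: declare f=25 at depth 0
Step 11: declare f=35 at depth 0
Step 12: declare d=(read c)=93 at depth 0
Step 13: declare f=(read b)=93 at depth 0
Step 14: enter scope (depth=1)
Step 15: declare a=83 at depth 1
Visible at query point: a=83 b=93 c=93 d=93 f=93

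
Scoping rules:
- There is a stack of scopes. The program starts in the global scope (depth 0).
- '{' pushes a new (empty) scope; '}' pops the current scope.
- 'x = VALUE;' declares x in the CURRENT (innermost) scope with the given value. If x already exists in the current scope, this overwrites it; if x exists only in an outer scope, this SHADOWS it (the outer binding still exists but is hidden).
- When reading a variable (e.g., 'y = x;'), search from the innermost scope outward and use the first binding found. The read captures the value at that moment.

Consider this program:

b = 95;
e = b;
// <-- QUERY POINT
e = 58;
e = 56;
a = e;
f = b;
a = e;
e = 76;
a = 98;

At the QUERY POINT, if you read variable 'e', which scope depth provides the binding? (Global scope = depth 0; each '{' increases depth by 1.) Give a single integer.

Answer: 0

Derivation:
Step 1: declare b=95 at depth 0
Step 2: declare e=(read b)=95 at depth 0
Visible at query point: b=95 e=95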